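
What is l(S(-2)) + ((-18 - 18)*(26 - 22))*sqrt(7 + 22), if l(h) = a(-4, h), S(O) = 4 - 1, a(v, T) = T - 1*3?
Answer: -144*sqrt(29) ≈ -775.46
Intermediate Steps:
a(v, T) = -3 + T (a(v, T) = T - 3 = -3 + T)
S(O) = 3
l(h) = -3 + h
l(S(-2)) + ((-18 - 18)*(26 - 22))*sqrt(7 + 22) = (-3 + 3) + ((-18 - 18)*(26 - 22))*sqrt(7 + 22) = 0 + (-36*4)*sqrt(29) = 0 - 144*sqrt(29) = -144*sqrt(29)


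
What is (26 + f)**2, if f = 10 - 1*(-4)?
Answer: 1600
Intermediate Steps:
f = 14 (f = 10 + 4 = 14)
(26 + f)**2 = (26 + 14)**2 = 40**2 = 1600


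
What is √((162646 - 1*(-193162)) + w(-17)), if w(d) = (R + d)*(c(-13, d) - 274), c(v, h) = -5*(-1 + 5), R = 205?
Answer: 2*√75134 ≈ 548.21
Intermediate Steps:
c(v, h) = -20 (c(v, h) = -5*4 = -20)
w(d) = -60270 - 294*d (w(d) = (205 + d)*(-20 - 274) = (205 + d)*(-294) = -60270 - 294*d)
√((162646 - 1*(-193162)) + w(-17)) = √((162646 - 1*(-193162)) + (-60270 - 294*(-17))) = √((162646 + 193162) + (-60270 + 4998)) = √(355808 - 55272) = √300536 = 2*√75134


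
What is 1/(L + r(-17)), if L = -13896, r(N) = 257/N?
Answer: -17/236489 ≈ -7.1885e-5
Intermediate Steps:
1/(L + r(-17)) = 1/(-13896 + 257/(-17)) = 1/(-13896 + 257*(-1/17)) = 1/(-13896 - 257/17) = 1/(-236489/17) = -17/236489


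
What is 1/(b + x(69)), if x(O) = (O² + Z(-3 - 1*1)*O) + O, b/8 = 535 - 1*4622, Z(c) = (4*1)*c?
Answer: -1/28970 ≈ -3.4518e-5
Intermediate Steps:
Z(c) = 4*c
b = -32696 (b = 8*(535 - 1*4622) = 8*(535 - 4622) = 8*(-4087) = -32696)
x(O) = O² - 15*O (x(O) = (O² + (4*(-3 - 1*1))*O) + O = (O² + (4*(-3 - 1))*O) + O = (O² + (4*(-4))*O) + O = (O² - 16*O) + O = O² - 15*O)
1/(b + x(69)) = 1/(-32696 + 69*(-15 + 69)) = 1/(-32696 + 69*54) = 1/(-32696 + 3726) = 1/(-28970) = -1/28970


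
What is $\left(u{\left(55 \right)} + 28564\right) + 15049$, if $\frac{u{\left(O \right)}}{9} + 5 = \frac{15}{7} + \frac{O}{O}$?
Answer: $\frac{305174}{7} \approx 43596.0$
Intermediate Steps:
$u{\left(O \right)} = - \frac{117}{7}$ ($u{\left(O \right)} = -45 + 9 \left(\frac{15}{7} + \frac{O}{O}\right) = -45 + 9 \left(15 \cdot \frac{1}{7} + 1\right) = -45 + 9 \left(\frac{15}{7} + 1\right) = -45 + 9 \cdot \frac{22}{7} = -45 + \frac{198}{7} = - \frac{117}{7}$)
$\left(u{\left(55 \right)} + 28564\right) + 15049 = \left(- \frac{117}{7} + 28564\right) + 15049 = \frac{199831}{7} + 15049 = \frac{305174}{7}$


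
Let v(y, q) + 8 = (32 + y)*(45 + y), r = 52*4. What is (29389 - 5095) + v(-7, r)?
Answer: 25236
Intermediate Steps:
r = 208
v(y, q) = -8 + (32 + y)*(45 + y)
(29389 - 5095) + v(-7, r) = (29389 - 5095) + (1432 + (-7)² + 77*(-7)) = 24294 + (1432 + 49 - 539) = 24294 + 942 = 25236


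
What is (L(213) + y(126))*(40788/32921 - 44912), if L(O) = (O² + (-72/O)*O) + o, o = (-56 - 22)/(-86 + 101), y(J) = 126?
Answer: -335752713365596/164605 ≈ -2.0397e+9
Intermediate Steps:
o = -26/5 (o = -78/15 = -78*1/15 = -26/5 ≈ -5.2000)
L(O) = -386/5 + O² (L(O) = (O² + (-72/O)*O) - 26/5 = (O² - 72) - 26/5 = (-72 + O²) - 26/5 = -386/5 + O²)
(L(213) + y(126))*(40788/32921 - 44912) = ((-386/5 + 213²) + 126)*(40788/32921 - 44912) = ((-386/5 + 45369) + 126)*(40788*(1/32921) - 44912) = (226459/5 + 126)*(40788/32921 - 44912) = (227089/5)*(-1478507164/32921) = -335752713365596/164605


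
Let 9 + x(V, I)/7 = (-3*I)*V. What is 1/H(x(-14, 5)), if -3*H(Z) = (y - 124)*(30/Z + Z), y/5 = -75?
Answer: 1407/329286607 ≈ 4.2729e-6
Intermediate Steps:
y = -375 (y = 5*(-75) = -375)
x(V, I) = -63 - 21*I*V (x(V, I) = -63 + 7*((-3*I)*V) = -63 + 7*(-3*I*V) = -63 - 21*I*V)
H(Z) = 4990/Z + 499*Z/3 (H(Z) = -(-375 - 124)*(30/Z + Z)/3 = -(-499)*(Z + 30/Z)/3 = -(-14970/Z - 499*Z)/3 = 4990/Z + 499*Z/3)
1/H(x(-14, 5)) = 1/(4990/(-63 - 21*5*(-14)) + 499*(-63 - 21*5*(-14))/3) = 1/(4990/(-63 + 1470) + 499*(-63 + 1470)/3) = 1/(4990/1407 + (499/3)*1407) = 1/(4990*(1/1407) + 234031) = 1/(4990/1407 + 234031) = 1/(329286607/1407) = 1407/329286607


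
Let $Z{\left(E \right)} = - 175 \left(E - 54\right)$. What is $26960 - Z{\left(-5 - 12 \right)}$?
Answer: $14535$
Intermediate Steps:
$Z{\left(E \right)} = 9450 - 175 E$ ($Z{\left(E \right)} = - 175 \left(-54 + E\right) = 9450 - 175 E$)
$26960 - Z{\left(-5 - 12 \right)} = 26960 - \left(9450 - 175 \left(-5 - 12\right)\right) = 26960 - \left(9450 - -2975\right) = 26960 - \left(9450 + 2975\right) = 26960 - 12425 = 14535$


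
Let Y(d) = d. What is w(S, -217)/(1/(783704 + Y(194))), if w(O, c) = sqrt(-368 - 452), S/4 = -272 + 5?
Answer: 1567796*I*sqrt(205) ≈ 2.2447e+7*I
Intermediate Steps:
S = -1068 (S = 4*(-272 + 5) = 4*(-267) = -1068)
w(O, c) = 2*I*sqrt(205) (w(O, c) = sqrt(-820) = 2*I*sqrt(205))
w(S, -217)/(1/(783704 + Y(194))) = (2*I*sqrt(205))/(1/(783704 + 194)) = (2*I*sqrt(205))/(1/783898) = (2*I*sqrt(205))*783898 = 1567796*I*sqrt(205)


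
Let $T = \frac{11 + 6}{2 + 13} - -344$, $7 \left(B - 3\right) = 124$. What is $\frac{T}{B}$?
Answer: $\frac{36239}{2175} \approx 16.662$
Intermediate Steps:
$B = \frac{145}{7}$ ($B = 3 + \frac{1}{7} \cdot 124 = 3 + \frac{124}{7} = \frac{145}{7} \approx 20.714$)
$T = \frac{5177}{15}$ ($T = \frac{17}{15} + 344 = \frac{5177}{15} \approx 345.13$)
$\frac{T}{B} = \frac{5177}{15 \cdot \frac{145}{7}} = \frac{5177}{15} \cdot \frac{7}{145} = \frac{36239}{2175}$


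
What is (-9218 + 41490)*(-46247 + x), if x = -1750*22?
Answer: -2734955184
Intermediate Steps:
x = -38500
(-9218 + 41490)*(-46247 + x) = (-9218 + 41490)*(-46247 - 38500) = 32272*(-84747) = -2734955184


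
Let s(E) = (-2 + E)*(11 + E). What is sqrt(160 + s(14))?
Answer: 2*sqrt(115) ≈ 21.448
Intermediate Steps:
sqrt(160 + s(14)) = sqrt(160 + (-22 + 14**2 + 9*14)) = sqrt(160 + (-22 + 196 + 126)) = sqrt(160 + 300) = sqrt(460) = 2*sqrt(115)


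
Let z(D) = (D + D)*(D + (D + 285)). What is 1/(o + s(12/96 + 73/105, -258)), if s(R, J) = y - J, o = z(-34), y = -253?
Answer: -1/14751 ≈ -6.7792e-5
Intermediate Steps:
z(D) = 2*D*(285 + 2*D) (z(D) = (2*D)*(D + (285 + D)) = (2*D)*(285 + 2*D) = 2*D*(285 + 2*D))
o = -14756 (o = 2*(-34)*(285 + 2*(-34)) = 2*(-34)*(285 - 68) = 2*(-34)*217 = -14756)
s(R, J) = -253 - J
1/(o + s(12/96 + 73/105, -258)) = 1/(-14756 + (-253 - 1*(-258))) = 1/(-14756 + (-253 + 258)) = 1/(-14756 + 5) = 1/(-14751) = -1/14751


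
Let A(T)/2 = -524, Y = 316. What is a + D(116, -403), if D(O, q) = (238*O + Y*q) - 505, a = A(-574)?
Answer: -101293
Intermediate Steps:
A(T) = -1048 (A(T) = 2*(-524) = -1048)
a = -1048
D(O, q) = -505 + 238*O + 316*q (D(O, q) = (238*O + 316*q) - 505 = -505 + 238*O + 316*q)
a + D(116, -403) = -1048 + (-505 + 238*116 + 316*(-403)) = -1048 + (-505 + 27608 - 127348) = -1048 - 100245 = -101293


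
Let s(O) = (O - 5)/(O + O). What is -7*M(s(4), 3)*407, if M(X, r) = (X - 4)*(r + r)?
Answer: 282051/4 ≈ 70513.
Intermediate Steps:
s(O) = (-5 + O)/(2*O) (s(O) = (-5 + O)/((2*O)) = (-5 + O)*(1/(2*O)) = (-5 + O)/(2*O))
M(X, r) = 2*r*(-4 + X) (M(X, r) = (-4 + X)*(2*r) = 2*r*(-4 + X))
-7*M(s(4), 3)*407 = -14*3*(-4 + (½)*(-5 + 4)/4)*407 = -14*3*(-4 + (½)*(¼)*(-1))*407 = -14*3*(-4 - ⅛)*407 = -14*3*(-33)/8*407 = -7*(-99/4)*407 = (693/4)*407 = 282051/4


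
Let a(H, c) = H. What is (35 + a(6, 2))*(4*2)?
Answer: 328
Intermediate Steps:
(35 + a(6, 2))*(4*2) = (35 + 6)*(4*2) = 41*8 = 328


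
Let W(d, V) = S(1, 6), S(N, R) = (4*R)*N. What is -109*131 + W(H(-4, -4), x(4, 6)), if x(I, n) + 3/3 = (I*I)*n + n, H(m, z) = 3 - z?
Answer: -14255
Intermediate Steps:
x(I, n) = -1 + n + n*I² (x(I, n) = -1 + ((I*I)*n + n) = -1 + (I²*n + n) = -1 + (n*I² + n) = -1 + (n + n*I²) = -1 + n + n*I²)
S(N, R) = 4*N*R
W(d, V) = 24 (W(d, V) = 4*1*6 = 24)
-109*131 + W(H(-4, -4), x(4, 6)) = -109*131 + 24 = -14279 + 24 = -14255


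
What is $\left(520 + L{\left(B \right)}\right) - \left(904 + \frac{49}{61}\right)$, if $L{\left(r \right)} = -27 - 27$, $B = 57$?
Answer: $- \frac{26767}{61} \approx -438.8$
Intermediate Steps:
$L{\left(r \right)} = -54$ ($L{\left(r \right)} = -27 - 27 = -54$)
$\left(520 + L{\left(B \right)}\right) - \left(904 + \frac{49}{61}\right) = \left(520 - 54\right) - \left(904 + \frac{49}{61}\right) = 466 + \left(\left(-728 + 735 \left(- \frac{1}{915}\right)\right) - 176\right) = 466 - \frac{55193}{61} = - \frac{26767}{61}$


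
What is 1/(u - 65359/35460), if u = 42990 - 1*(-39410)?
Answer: 35460/2921838641 ≈ 1.2136e-5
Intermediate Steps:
u = 82400 (u = 42990 + 39410 = 82400)
1/(u - 65359/35460) = 1/(82400 - 65359/35460) = 1/(2921838641/35460) = 35460/2921838641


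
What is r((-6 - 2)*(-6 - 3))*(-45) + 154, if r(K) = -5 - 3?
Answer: 514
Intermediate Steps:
r(K) = -8
r((-6 - 2)*(-6 - 3))*(-45) + 154 = -8*(-45) + 154 = 360 + 154 = 514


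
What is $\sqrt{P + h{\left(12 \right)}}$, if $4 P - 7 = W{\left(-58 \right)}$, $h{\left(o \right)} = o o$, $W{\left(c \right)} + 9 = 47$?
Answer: $\frac{3 \sqrt{69}}{2} \approx 12.46$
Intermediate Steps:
$W{\left(c \right)} = 38$ ($W{\left(c \right)} = -9 + 47 = 38$)
$h{\left(o \right)} = o^{2}$
$P = \frac{45}{4}$ ($P = \frac{7}{4} + \frac{1}{4} \cdot 38 = \frac{7}{4} + \frac{19}{2} = \frac{45}{4} \approx 11.25$)
$\sqrt{P + h{\left(12 \right)}} = \sqrt{\frac{45}{4} + 12^{2}} = \sqrt{\frac{45}{4} + 144} = \sqrt{\frac{621}{4}} = \frac{3 \sqrt{69}}{2}$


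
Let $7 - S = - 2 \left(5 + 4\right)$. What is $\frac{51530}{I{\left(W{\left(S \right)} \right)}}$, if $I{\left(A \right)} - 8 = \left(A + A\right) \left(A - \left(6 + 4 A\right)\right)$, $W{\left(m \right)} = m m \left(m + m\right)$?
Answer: $- \frac{25765}{2929874996} \approx -8.7939 \cdot 10^{-6}$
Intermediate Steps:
$S = 25$ ($S = 7 - - 2 \left(5 + 4\right) = 7 - \left(-2\right) 9 = 7 - -18 = 7 + 18 = 25$)
$W{\left(m \right)} = 2 m^{3}$ ($W{\left(m \right)} = m^{2} \cdot 2 m = 2 m^{3}$)
$I{\left(A \right)} = 8 + 2 A \left(-6 - 3 A\right)$ ($I{\left(A \right)} = 8 + \left(A + A\right) \left(A - \left(6 + 4 A\right)\right) = 8 + 2 A \left(-6 - 3 A\right)$)
$\frac{51530}{I{\left(W{\left(S \right)} \right)}} = \frac{51530}{8 - 12 \cdot 2 \cdot 25^{3} - 6 \left(2 \cdot 25^{3}\right)^{2}} = \frac{51530}{8 - 12 \cdot 2 \cdot 15625 - 6 \left(2 \cdot 15625\right)^{2}} = \frac{51530}{8 - 375000 - 6 \cdot 31250^{2}} = \frac{51530}{8 - 375000 - 5859375000} = \frac{51530}{-5859749992} = 51530 \left(- \frac{1}{5859749992}\right) = - \frac{25765}{2929874996}$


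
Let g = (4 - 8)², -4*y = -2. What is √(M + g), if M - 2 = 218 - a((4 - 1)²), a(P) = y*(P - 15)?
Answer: √239 ≈ 15.460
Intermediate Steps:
y = ½ (y = -¼*(-2) = ½ ≈ 0.50000)
g = 16 (g = (-4)² = 16)
a(P) = -15/2 + P/2 (a(P) = (P - 15)/2 = (-15 + P)/2 = -15/2 + P/2)
M = 223 (M = 2 + (218 - (-15/2 + (4 - 1)²/2)) = 2 + (218 - (-15/2 + (½)*3²)) = 2 + (218 - (-15/2 + (½)*9)) = 2 + (218 - (-15/2 + 9/2)) = 2 + (218 - 1*(-3)) = 2 + (218 + 3) = 2 + 221 = 223)
√(M + g) = √(223 + 16) = √239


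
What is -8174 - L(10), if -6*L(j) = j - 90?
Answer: -24562/3 ≈ -8187.3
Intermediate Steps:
L(j) = 15 - j/6 (L(j) = -(j - 90)/6 = -(-90 + j)/6 = 15 - j/6)
-8174 - L(10) = -8174 - (15 - ⅙*10) = -8174 - (15 - 5/3) = -8174 - 1*40/3 = -8174 - 40/3 = -24562/3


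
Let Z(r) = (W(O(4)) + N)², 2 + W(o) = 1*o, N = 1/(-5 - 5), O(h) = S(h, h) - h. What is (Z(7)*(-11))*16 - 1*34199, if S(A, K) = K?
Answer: -874379/25 ≈ -34975.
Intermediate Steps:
O(h) = 0 (O(h) = h - h = 0)
N = -⅒ (N = 1/(-10) = -⅒ ≈ -0.10000)
W(o) = -2 + o (W(o) = -2 + 1*o = -2 + o)
Z(r) = 441/100 (Z(r) = ((-2 + 0) - ⅒)² = (-2 - ⅒)² = (-21/10)² = 441/100)
(Z(7)*(-11))*16 - 1*34199 = ((441/100)*(-11))*16 - 1*34199 = -4851/100*16 - 34199 = -19404/25 - 34199 = -874379/25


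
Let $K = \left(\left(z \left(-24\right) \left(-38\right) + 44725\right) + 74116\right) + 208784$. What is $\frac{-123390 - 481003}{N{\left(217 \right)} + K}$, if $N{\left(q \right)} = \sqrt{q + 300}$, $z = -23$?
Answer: $- \frac{185336509057}{94033608684} + \frac{604393 \sqrt{517}}{94033608684} \approx -1.9708$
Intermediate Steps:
$K = 306649$ ($K = \left(\left(\left(-23\right) \left(-24\right) \left(-38\right) + 44725\right) + 74116\right) + 208784 = \left(\left(552 \left(-38\right) + 44725\right) + 74116\right) + 208784 = \left(\left(-20976 + 44725\right) + 74116\right) + 208784 = \left(23749 + 74116\right) + 208784 = 97865 + 208784 = 306649$)
$N{\left(q \right)} = \sqrt{300 + q}$
$\frac{-123390 - 481003}{N{\left(217 \right)} + K} = \frac{-123390 - 481003}{\sqrt{300 + 217} + 306649} = - \frac{604393}{\sqrt{517} + 306649} = - \frac{604393}{306649 + \sqrt{517}}$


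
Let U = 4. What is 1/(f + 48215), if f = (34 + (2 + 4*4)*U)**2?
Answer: 1/59451 ≈ 1.6821e-5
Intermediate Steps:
f = 11236 (f = (34 + (2 + 4*4)*4)**2 = (34 + (2 + 16)*4)**2 = (34 + 18*4)**2 = (34 + 72)**2 = 106**2 = 11236)
1/(f + 48215) = 1/(11236 + 48215) = 1/59451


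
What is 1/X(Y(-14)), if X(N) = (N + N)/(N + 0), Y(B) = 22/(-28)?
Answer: ½ ≈ 0.50000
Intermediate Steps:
Y(B) = -11/14 (Y(B) = 22*(-1/28) = -11/14)
X(N) = 2 (X(N) = (2*N)/N = 2)
1/X(Y(-14)) = 1/2 = ½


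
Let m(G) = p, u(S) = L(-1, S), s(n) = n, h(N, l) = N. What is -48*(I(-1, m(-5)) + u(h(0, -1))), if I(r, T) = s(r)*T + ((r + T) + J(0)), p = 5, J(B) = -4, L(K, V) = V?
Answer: 240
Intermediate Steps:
u(S) = S
m(G) = 5
I(r, T) = -4 + T + r + T*r (I(r, T) = r*T + ((r + T) - 4) = T*r + ((T + r) - 4) = T*r + (-4 + T + r) = -4 + T + r + T*r)
-48*(I(-1, m(-5)) + u(h(0, -1))) = -48*((-4 + 5 - 1 + 5*(-1)) + 0) = -48*((-4 + 5 - 1 - 5) + 0) = -48*(-5 + 0) = -48*(-5) = 240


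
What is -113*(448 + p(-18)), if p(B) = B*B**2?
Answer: 608392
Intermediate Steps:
p(B) = B**3
-113*(448 + p(-18)) = -113*(448 + (-18)**3) = -113*(448 - 5832) = -113*(-5384) = 608392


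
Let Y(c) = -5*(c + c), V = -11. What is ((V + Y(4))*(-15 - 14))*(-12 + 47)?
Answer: 51765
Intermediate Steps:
Y(c) = -10*c
((V + Y(4))*(-15 - 14))*(-12 + 47) = ((-11 - 10*4)*(-15 - 14))*(-12 + 47) = ((-11 - 40)*(-29))*35 = -51*(-29)*35 = 1479*35 = 51765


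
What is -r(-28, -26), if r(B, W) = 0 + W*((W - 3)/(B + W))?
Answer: 377/27 ≈ 13.963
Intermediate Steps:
r(B, W) = W*(-3 + W)/(B + W) (r(B, W) = 0 + W*((-3 + W)/(B + W)) = 0 + W*(-3 + W)/(B + W) = W*(-3 + W)/(B + W))
-r(-28, -26) = -(-26)*(-3 - 26)/(-28 - 26) = -(-26)*(-29)/(-54) = -(-26)*(-1)*(-29)/54 = -1*(-377/27) = 377/27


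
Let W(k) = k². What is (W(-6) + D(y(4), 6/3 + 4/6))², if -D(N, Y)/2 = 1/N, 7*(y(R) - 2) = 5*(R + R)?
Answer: 931225/729 ≈ 1277.4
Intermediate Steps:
y(R) = 2 + 10*R/7 (y(R) = 2 + (5*(R + R))/7 = 2 + (5*(2*R))/7 = 2 + (10*R)/7 = 2 + 10*R/7)
D(N, Y) = -2/N
(W(-6) + D(y(4), 6/3 + 4/6))² = ((-6)² - 2/(2 + (10/7)*4))² = (36 - 2/(2 + 40/7))² = (36 - 2/54/7)² = (36 - 2*7/54)² = (36 - 7/27)² = (965/27)² = 931225/729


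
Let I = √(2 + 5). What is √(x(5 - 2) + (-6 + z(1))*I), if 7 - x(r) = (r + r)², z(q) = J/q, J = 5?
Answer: √(-29 - √7) ≈ 5.6255*I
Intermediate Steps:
I = √7 ≈ 2.6458
z(q) = 5/q
x(r) = 7 - 4*r² (x(r) = 7 - (r + r)² = 7 - (2*r)² = 7 - 4*r²)
√(x(5 - 2) + (-6 + z(1))*I) = √((7 - 4*(5 - 2)²) + (-6 + 5/1)*√7) = √((7 - 4*3²) + (-6 + 5*1)*√7) = √((7 - 4*9) + (-6 + 5)*√7) = √((7 - 36) - √7) = √(-29 - √7)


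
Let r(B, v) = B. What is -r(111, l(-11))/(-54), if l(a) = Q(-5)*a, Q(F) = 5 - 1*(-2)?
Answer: 37/18 ≈ 2.0556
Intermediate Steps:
Q(F) = 7 (Q(F) = 5 + 2 = 7)
l(a) = 7*a
-r(111, l(-11))/(-54) = -111/(-54) = -111*(-1)/54 = -1*(-37/18) = 37/18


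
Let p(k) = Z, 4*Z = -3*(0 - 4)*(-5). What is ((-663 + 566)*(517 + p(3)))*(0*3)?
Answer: 0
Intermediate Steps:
Z = -15 (Z = (-3*(0 - 4)*(-5))/4 = (-3*(-4)*(-5))/4 = (12*(-5))/4 = (1/4)*(-60) = -15)
p(k) = -15
((-663 + 566)*(517 + p(3)))*(0*3) = ((-663 + 566)*(517 - 15))*(0*3) = -97*502*0 = -48694*0 = 0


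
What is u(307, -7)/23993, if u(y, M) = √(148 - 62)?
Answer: √86/23993 ≈ 0.00038651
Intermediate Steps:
u(y, M) = √86
u(307, -7)/23993 = √86/23993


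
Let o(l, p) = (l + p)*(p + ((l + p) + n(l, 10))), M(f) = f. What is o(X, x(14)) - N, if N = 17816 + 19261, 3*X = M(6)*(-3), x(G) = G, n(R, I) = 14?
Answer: -36789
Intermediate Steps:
X = -6 (X = (6*(-3))/3 = (⅓)*(-18) = -6)
N = 37077
o(l, p) = (l + p)*(14 + l + 2*p) (o(l, p) = (l + p)*(p + ((l + p) + 14)) = (l + p)*(p + (14 + l + p)) = (l + p)*(14 + l + 2*p))
o(X, x(14)) - N = ((-6)² + 2*14² + 14*(-6) + 14*14 + 3*(-6)*14) - 1*37077 = (36 + 2*196 - 84 + 196 - 252) - 37077 = (36 + 392 - 84 + 196 - 252) - 37077 = 288 - 37077 = -36789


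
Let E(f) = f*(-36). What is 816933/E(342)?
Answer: -272311/4104 ≈ -66.353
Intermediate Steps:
E(f) = -36*f
816933/E(342) = 816933/((-36*342)) = 816933/(-12312) = 816933*(-1/12312) = -272311/4104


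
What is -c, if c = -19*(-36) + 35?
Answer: -719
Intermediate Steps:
c = 719 (c = 684 + 35 = 719)
-c = -1*719 = -719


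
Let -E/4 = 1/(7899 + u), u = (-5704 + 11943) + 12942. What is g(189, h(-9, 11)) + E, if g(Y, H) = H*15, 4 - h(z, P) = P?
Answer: -710851/6770 ≈ -105.00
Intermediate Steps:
h(z, P) = 4 - P
g(Y, H) = 15*H
u = 19181 (u = 6239 + 12942 = 19181)
E = -1/6770 (E = -4/(7899 + 19181) = -4/27080 = -4*1/27080 = -1/6770 ≈ -0.00014771)
g(189, h(-9, 11)) + E = 15*(4 - 1*11) - 1/6770 = 15*(4 - 11) - 1/6770 = 15*(-7) - 1/6770 = -105 - 1/6770 = -710851/6770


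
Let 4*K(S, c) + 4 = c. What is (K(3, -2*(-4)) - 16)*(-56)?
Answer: 840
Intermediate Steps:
K(S, c) = -1 + c/4
(K(3, -2*(-4)) - 16)*(-56) = ((-1 + (-2*(-4))/4) - 16)*(-56) = ((-1 + (¼)*8) - 16)*(-56) = ((-1 + 2) - 16)*(-56) = (1 - 16)*(-56) = -15*(-56) = 840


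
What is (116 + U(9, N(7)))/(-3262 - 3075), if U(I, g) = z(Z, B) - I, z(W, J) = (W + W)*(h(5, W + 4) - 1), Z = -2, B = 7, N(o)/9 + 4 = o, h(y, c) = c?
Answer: -103/6337 ≈ -0.016254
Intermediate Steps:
N(o) = -36 + 9*o
z(W, J) = 2*W*(3 + W) (z(W, J) = (W + W)*((W + 4) - 1) = (2*W)*((4 + W) - 1) = (2*W)*(3 + W) = 2*W*(3 + W))
U(I, g) = -4 - I (U(I, g) = 2*(-2)*(3 - 2) - I = 2*(-2)*1 - I = -4 - I)
(116 + U(9, N(7)))/(-3262 - 3075) = (116 + (-4 - 1*9))/(-3262 - 3075) = (116 + (-4 - 9))/(-6337) = (116 - 13)*(-1/6337) = 103*(-1/6337) = -103/6337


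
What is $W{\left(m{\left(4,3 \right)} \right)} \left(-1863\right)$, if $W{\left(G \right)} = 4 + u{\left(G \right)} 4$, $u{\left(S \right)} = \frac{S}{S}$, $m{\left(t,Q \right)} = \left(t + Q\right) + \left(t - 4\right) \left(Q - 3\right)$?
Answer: $-14904$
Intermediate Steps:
$m{\left(t,Q \right)} = Q + t + \left(-4 + t\right) \left(-3 + Q\right)$ ($m{\left(t,Q \right)} = \left(Q + t\right) + \left(-4 + t\right) \left(-3 + Q\right) = Q + t + \left(-4 + t\right) \left(-3 + Q\right)$)
$u{\left(S \right)} = 1$
$W{\left(G \right)} = 8$ ($W{\left(G \right)} = 4 + 1 \cdot 4 = 4 + 4 = 8$)
$W{\left(m{\left(4,3 \right)} \right)} \left(-1863\right) = 8 \left(-1863\right) = -14904$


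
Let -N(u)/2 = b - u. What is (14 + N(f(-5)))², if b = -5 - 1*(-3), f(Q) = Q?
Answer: 64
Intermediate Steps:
b = -2 (b = -5 + 3 = -2)
N(u) = 4 + 2*u (N(u) = -2*(-2 - u) = 4 + 2*u)
(14 + N(f(-5)))² = (14 + (4 + 2*(-5)))² = (14 + (4 - 10))² = (14 - 6)² = 8² = 64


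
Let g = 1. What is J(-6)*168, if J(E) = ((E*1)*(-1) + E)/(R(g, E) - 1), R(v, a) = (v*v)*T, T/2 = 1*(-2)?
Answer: 0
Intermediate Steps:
T = -4 (T = 2*(1*(-2)) = 2*(-2) = -4)
R(v, a) = -4*v² (R(v, a) = (v*v)*(-4) = v²*(-4) = -4*v²)
J(E) = 0 (J(E) = ((E*1)*(-1) + E)/(-4*1² - 1) = (E*(-1) + E)/(-4*1 - 1) = (-E + E)/(-4 - 1) = 0/(-5) = 0*(-⅕) = 0)
J(-6)*168 = 0*168 = 0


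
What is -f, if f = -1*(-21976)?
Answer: -21976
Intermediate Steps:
f = 21976
-f = -1*21976 = -21976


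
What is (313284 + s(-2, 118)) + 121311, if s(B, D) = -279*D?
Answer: 401673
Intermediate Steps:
(313284 + s(-2, 118)) + 121311 = (313284 - 279*118) + 121311 = (313284 - 32922) + 121311 = 280362 + 121311 = 401673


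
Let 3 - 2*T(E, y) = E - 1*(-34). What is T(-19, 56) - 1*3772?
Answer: -3778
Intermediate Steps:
T(E, y) = -31/2 - E/2 (T(E, y) = 3/2 - (E - 1*(-34))/2 = 3/2 - (E + 34)/2 = 3/2 - (34 + E)/2 = 3/2 + (-17 - E/2) = -31/2 - E/2)
T(-19, 56) - 1*3772 = (-31/2 - ½*(-19)) - 1*3772 = (-31/2 + 19/2) - 3772 = -6 - 3772 = -3778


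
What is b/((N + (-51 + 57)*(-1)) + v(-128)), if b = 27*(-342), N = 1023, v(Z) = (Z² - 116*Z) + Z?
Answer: -1026/3569 ≈ -0.28748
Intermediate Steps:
v(Z) = Z² - 115*Z
b = -9234
b/((N + (-51 + 57)*(-1)) + v(-128)) = -9234/((1023 + (-51 + 57)*(-1)) - 128*(-115 - 128)) = -9234/((1023 + 6*(-1)) - 128*(-243)) = -9234/((1023 - 6) + 31104) = -9234/(1017 + 31104) = -9234/32121 = -9234*1/32121 = -1026/3569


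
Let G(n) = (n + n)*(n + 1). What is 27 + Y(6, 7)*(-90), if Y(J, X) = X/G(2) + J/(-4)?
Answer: 219/2 ≈ 109.50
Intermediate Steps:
G(n) = 2*n*(1 + n) (G(n) = (2*n)*(1 + n) = 2*n*(1 + n))
Y(J, X) = -J/4 + X/12 (Y(J, X) = X/((2*2*(1 + 2))) + J/(-4) = X/((2*2*3)) + J*(-1/4) = X/12 - J/4 = -J/4 + X/12)
27 + Y(6, 7)*(-90) = 27 + (-1/4*6 + (1/12)*7)*(-90) = 27 + (-3/2 + 7/12)*(-90) = 27 - 11/12*(-90) = 27 + 165/2 = 219/2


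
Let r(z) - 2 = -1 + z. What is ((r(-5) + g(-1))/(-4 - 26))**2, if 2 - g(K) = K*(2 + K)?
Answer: 1/900 ≈ 0.0011111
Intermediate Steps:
r(z) = 1 + z (r(z) = 2 + (-1 + z) = 1 + z)
g(K) = 2 - K*(2 + K)
((r(-5) + g(-1))/(-4 - 26))**2 = (((1 - 5) + (2 - 1*(-1)**2 - 2*(-1)))/(-4 - 26))**2 = ((-4 + (2 - 1*1 + 2))/(-30))**2 = ((-4 + (2 - 1 + 2))*(-1/30))**2 = ((-4 + 3)*(-1/30))**2 = (-1*(-1/30))**2 = (1/30)**2 = 1/900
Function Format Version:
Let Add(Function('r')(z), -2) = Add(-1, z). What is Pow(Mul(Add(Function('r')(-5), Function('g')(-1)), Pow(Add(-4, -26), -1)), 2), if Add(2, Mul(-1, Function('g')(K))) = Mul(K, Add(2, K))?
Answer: Rational(1, 900) ≈ 0.0011111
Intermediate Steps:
Function('r')(z) = Add(1, z) (Function('r')(z) = Add(2, Add(-1, z)) = Add(1, z))
Function('g')(K) = Add(2, Mul(-1, K, Add(2, K))) (Function('g')(K) = Add(2, Mul(-1, Mul(K, Add(2, K)))) = Add(2, Mul(-1, K, Add(2, K))))
Pow(Mul(Add(Function('r')(-5), Function('g')(-1)), Pow(Add(-4, -26), -1)), 2) = Pow(Mul(Add(Add(1, -5), Add(2, Mul(-1, Pow(-1, 2)), Mul(-2, -1))), Pow(Add(-4, -26), -1)), 2) = Pow(Mul(Add(-4, Add(2, Mul(-1, 1), 2)), Pow(-30, -1)), 2) = Pow(Mul(Add(-4, Add(2, -1, 2)), Rational(-1, 30)), 2) = Pow(Mul(Add(-4, 3), Rational(-1, 30)), 2) = Pow(Mul(-1, Rational(-1, 30)), 2) = Pow(Rational(1, 30), 2) = Rational(1, 900)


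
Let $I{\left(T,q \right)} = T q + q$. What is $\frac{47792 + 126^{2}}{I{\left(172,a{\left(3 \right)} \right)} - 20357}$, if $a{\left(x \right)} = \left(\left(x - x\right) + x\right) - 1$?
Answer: $- \frac{63668}{20011} \approx -3.1816$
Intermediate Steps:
$a{\left(x \right)} = -1 + x$ ($a{\left(x \right)} = \left(0 + x\right) - 1 = x - 1 = -1 + x$)
$I{\left(T,q \right)} = q + T q$
$\frac{47792 + 126^{2}}{I{\left(172,a{\left(3 \right)} \right)} - 20357} = \frac{47792 + 126^{2}}{\left(-1 + 3\right) \left(1 + 172\right) - 20357} = \frac{47792 + 15876}{2 \cdot 173 - 20357} = \frac{63668}{346 - 20357} = \frac{63668}{-20011} = 63668 \left(- \frac{1}{20011}\right) = - \frac{63668}{20011}$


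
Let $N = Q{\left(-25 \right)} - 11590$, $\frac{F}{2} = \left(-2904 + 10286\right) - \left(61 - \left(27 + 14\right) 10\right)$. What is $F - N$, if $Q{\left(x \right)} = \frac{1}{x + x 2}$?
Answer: $\frac{2028901}{75} \approx 27052.0$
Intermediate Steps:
$Q{\left(x \right)} = \frac{1}{3 x}$ ($Q{\left(x \right)} = \frac{1}{x + 2 x} = \frac{1}{3 x}$)
$F = 15462$ ($F = 2 \left(\left(-2904 + 10286\right) - \left(61 - \left(27 + 14\right) 10\right)\right) = 2 \left(7382 + \left(41 \cdot 10 - 61\right)\right) = 2 \left(7382 + \left(410 - 61\right)\right) = 2 \left(7382 + 349\right) = 2 \cdot 7731 = 15462$)
$N = - \frac{869251}{75}$ ($N = \frac{1}{3 \left(-25\right)} - 11590 = \frac{1}{3} \left(- \frac{1}{25}\right) - 11590 = - \frac{1}{75} - 11590 = - \frac{869251}{75} \approx -11590.0$)
$F - N = 15462 - - \frac{869251}{75} = 15462 + \frac{869251}{75} = \frac{2028901}{75}$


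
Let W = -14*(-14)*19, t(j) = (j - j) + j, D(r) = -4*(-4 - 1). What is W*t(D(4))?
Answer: 74480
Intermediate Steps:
D(r) = 20 (D(r) = -4*(-5) = 20)
t(j) = j (t(j) = 0 + j = j)
W = 3724 (W = 196*19 = 3724)
W*t(D(4)) = 3724*20 = 74480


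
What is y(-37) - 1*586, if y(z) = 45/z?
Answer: -21727/37 ≈ -587.22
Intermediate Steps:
y(-37) - 1*586 = 45/(-37) - 1*586 = 45*(-1/37) - 586 = -45/37 - 586 = -21727/37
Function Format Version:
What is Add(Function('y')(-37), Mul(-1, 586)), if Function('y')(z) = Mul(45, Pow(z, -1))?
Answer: Rational(-21727, 37) ≈ -587.22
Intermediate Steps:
Add(Function('y')(-37), Mul(-1, 586)) = Add(Mul(45, Pow(-37, -1)), Mul(-1, 586)) = Add(Mul(45, Rational(-1, 37)), -586) = Add(Rational(-45, 37), -586) = Rational(-21727, 37)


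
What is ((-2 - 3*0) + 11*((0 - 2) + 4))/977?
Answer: 20/977 ≈ 0.020471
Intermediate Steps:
((-2 - 3*0) + 11*((0 - 2) + 4))/977 = ((-2 - 1*0) + 11*(-2 + 4))*(1/977) = ((-2 + 0) + 11*2)*(1/977) = (-2 + 22)*(1/977) = 20*(1/977) = 20/977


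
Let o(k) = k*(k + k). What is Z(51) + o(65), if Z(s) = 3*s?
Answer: 8603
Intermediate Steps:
o(k) = 2*k**2 (o(k) = k*(2*k) = 2*k**2)
Z(51) + o(65) = 3*51 + 2*65**2 = 153 + 2*4225 = 153 + 8450 = 8603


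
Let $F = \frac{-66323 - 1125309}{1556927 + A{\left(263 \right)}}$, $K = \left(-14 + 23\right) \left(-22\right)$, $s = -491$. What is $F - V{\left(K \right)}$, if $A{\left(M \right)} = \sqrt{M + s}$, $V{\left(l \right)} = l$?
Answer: $\frac{478101009309422}{2424021683557} + \frac{2383264 i \sqrt{57}}{2424021683557} \approx 197.23 + 7.4229 \cdot 10^{-6} i$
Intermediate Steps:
$K = -198$ ($K = 9 \left(-22\right) = -198$)
$A{\left(M \right)} = \sqrt{-491 + M}$ ($A{\left(M \right)} = \sqrt{M - 491} = \sqrt{-491 + M}$)
$F = - \frac{1191632}{1556927 + 2 i \sqrt{57}}$ ($F = \frac{-66323 - 1125309}{1556927 + \sqrt{-491 + 263}} = - \frac{1191632}{1556927 + \sqrt{-228}} = - \frac{1191632}{1556927 + 2 i \sqrt{57}} \approx -0.76537 + 7.4229 \cdot 10^{-6} i$)
$F - V{\left(K \right)} = \left(- \frac{1855284034864}{2424021683557} + \frac{2383264 i \sqrt{57}}{2424021683557}\right) - -198 = \left(- \frac{1855284034864}{2424021683557} + \frac{2383264 i \sqrt{57}}{2424021683557}\right) + 198 = \frac{478101009309422}{2424021683557} + \frac{2383264 i \sqrt{57}}{2424021683557}$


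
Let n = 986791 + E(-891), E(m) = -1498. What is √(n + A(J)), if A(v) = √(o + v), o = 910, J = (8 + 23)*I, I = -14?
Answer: √(985293 + 2*√119) ≈ 992.63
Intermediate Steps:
J = -434 (J = (8 + 23)*(-14) = 31*(-14) = -434)
A(v) = √(910 + v)
n = 985293 (n = 986791 - 1498 = 985293)
√(n + A(J)) = √(985293 + √(910 - 434)) = √(985293 + √476) = √(985293 + 2*√119)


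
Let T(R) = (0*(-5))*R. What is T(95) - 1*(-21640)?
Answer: 21640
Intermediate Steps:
T(R) = 0 (T(R) = 0*R = 0)
T(95) - 1*(-21640) = 0 - 1*(-21640) = 0 + 21640 = 21640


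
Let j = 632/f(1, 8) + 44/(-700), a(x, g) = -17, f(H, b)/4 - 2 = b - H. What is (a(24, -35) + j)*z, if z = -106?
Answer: -82256/1575 ≈ -52.226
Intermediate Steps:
f(H, b) = 8 - 4*H + 4*b (f(H, b) = 8 + 4*(b - H) = 8 + (-4*H + 4*b) = 8 - 4*H + 4*b)
j = 27551/1575 (j = 632/(8 - 4*1 + 4*8) + 44/(-700) = 632/(8 - 4 + 32) + 44*(-1/700) = 632/36 - 11/175 = 632*(1/36) - 11/175 = 158/9 - 11/175 = 27551/1575 ≈ 17.493)
(a(24, -35) + j)*z = (-17 + 27551/1575)*(-106) = (776/1575)*(-106) = -82256/1575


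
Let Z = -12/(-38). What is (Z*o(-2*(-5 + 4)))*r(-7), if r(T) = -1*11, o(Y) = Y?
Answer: -132/19 ≈ -6.9474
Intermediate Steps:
r(T) = -11
Z = 6/19 (Z = -12*(-1/38) = 6/19 ≈ 0.31579)
(Z*o(-2*(-5 + 4)))*r(-7) = (6*(-2*(-5 + 4))/19)*(-11) = (6*(-2*(-1))/19)*(-11) = ((6/19)*2)*(-11) = (12/19)*(-11) = -132/19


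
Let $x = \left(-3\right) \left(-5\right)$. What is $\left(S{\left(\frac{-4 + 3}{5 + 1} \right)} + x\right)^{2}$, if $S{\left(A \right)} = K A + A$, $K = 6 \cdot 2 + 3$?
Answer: $\frac{1369}{9} \approx 152.11$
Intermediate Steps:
$K = 15$ ($K = 12 + 3 = 15$)
$x = 15$
$S{\left(A \right)} = 16 A$ ($S{\left(A \right)} = 15 A + A = 16 A$)
$\left(S{\left(\frac{-4 + 3}{5 + 1} \right)} + x\right)^{2} = \left(16 \frac{-4 + 3}{5 + 1} + 15\right)^{2} = \left(16 \left(- \frac{1}{6}\right) + 15\right)^{2} = \left(- \frac{8}{3} + 15\right)^{2} = \left(\frac{37}{3}\right)^{2} = \frac{1369}{9}$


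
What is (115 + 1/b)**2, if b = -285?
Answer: 1074135076/81225 ≈ 13224.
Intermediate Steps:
(115 + 1/b)**2 = (115 + 1/(-285))**2 = (115 - 1/285)**2 = (32774/285)**2 = 1074135076/81225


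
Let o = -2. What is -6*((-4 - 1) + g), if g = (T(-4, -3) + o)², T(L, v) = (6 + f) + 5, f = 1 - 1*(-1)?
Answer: -696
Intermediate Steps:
f = 2 (f = 1 + 1 = 2)
T(L, v) = 13 (T(L, v) = (6 + 2) + 5 = 8 + 5 = 13)
g = 121 (g = (13 - 2)² = 11² = 121)
-6*((-4 - 1) + g) = -6*((-4 - 1) + 121) = -6*(-5 + 121) = -6*116 = -696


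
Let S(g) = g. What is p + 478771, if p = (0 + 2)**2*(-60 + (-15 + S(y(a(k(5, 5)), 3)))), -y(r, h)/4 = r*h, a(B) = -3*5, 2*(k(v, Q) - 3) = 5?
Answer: 479191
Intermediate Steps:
k(v, Q) = 11/2 (k(v, Q) = 3 + (1/2)*5 = 3 + 5/2 = 11/2)
a(B) = -15
y(r, h) = -4*h*r (y(r, h) = -4*r*h = -4*h*r)
p = 420 (p = (0 + 2)**2*(-60 + (-15 - 4*3*(-15))) = 2**2*(-60 + (-15 + 180)) = 4*(-60 + 165) = 4*105 = 420)
p + 478771 = 420 + 478771 = 479191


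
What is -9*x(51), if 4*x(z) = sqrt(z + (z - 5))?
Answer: -9*sqrt(97)/4 ≈ -22.160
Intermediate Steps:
x(z) = sqrt(-5 + 2*z)/4 (x(z) = sqrt(z + (z - 5))/4 = sqrt(z + (-5 + z))/4 = sqrt(-5 + 2*z)/4)
-9*x(51) = -9*sqrt(-5 + 2*51)/4 = -9*sqrt(-5 + 102)/4 = -9*sqrt(97)/4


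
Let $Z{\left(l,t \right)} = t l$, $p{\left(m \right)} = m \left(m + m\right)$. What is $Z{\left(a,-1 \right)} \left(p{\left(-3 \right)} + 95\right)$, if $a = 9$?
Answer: $-1017$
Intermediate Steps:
$p{\left(m \right)} = 2 m^{2}$ ($p{\left(m \right)} = m 2 m = 2 m^{2}$)
$Z{\left(l,t \right)} = l t$
$Z{\left(a,-1 \right)} \left(p{\left(-3 \right)} + 95\right) = 9 \left(-1\right) \left(2 \left(-3\right)^{2} + 95\right) = - 9 \left(2 \cdot 9 + 95\right) = - 9 \left(18 + 95\right) = \left(-9\right) 113 = -1017$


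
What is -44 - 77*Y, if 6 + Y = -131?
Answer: 10505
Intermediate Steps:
Y = -137 (Y = -6 - 131 = -137)
-44 - 77*Y = -44 - 77*(-137) = -44 + 10549 = 10505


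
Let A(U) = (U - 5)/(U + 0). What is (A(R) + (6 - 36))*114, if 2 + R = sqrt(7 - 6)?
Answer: -2736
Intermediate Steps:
R = -1 (R = -2 + sqrt(7 - 6) = -2 + sqrt(1) = -2 + 1 = -1)
A(U) = (-5 + U)/U
(A(R) + (6 - 36))*114 = ((-5 - 1)/(-1) + (6 - 36))*114 = (-1*(-6) - 30)*114 = (6 - 30)*114 = -24*114 = -2736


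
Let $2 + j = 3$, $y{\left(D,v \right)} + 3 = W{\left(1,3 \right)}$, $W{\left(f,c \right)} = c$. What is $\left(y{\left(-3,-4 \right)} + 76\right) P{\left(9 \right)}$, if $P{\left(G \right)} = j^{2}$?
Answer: $76$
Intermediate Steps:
$y{\left(D,v \right)} = 0$ ($y{\left(D,v \right)} = -3 + 3 = 0$)
$j = 1$ ($j = -2 + 3 = 1$)
$P{\left(G \right)} = 1$ ($P{\left(G \right)} = 1^{2} = 1$)
$\left(y{\left(-3,-4 \right)} + 76\right) P{\left(9 \right)} = \left(0 + 76\right) 1 = 76 \cdot 1 = 76$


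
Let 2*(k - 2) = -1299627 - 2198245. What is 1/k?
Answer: -1/1748934 ≈ -5.7178e-7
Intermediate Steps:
k = -1748934 (k = 2 + (-1299627 - 2198245)/2 = 2 + (½)*(-3497872) = 2 - 1748936 = -1748934)
1/k = 1/(-1748934) = -1/1748934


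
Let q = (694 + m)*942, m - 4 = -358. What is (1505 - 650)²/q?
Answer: 48735/21352 ≈ 2.2825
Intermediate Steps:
m = -354 (m = 4 - 358 = -354)
q = 320280 (q = (694 - 354)*942 = 340*942 = 320280)
(1505 - 650)²/q = (1505 - 650)²/320280 = 855²*(1/320280) = 731025*(1/320280) = 48735/21352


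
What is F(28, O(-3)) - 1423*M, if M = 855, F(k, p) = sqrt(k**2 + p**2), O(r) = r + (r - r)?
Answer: -1216665 + sqrt(793) ≈ -1.2166e+6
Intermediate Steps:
O(r) = r (O(r) = r + 0 = r)
F(28, O(-3)) - 1423*M = sqrt(28**2 + (-3)**2) - 1423*855 = sqrt(784 + 9) - 1216665 = sqrt(793) - 1216665 = -1216665 + sqrt(793)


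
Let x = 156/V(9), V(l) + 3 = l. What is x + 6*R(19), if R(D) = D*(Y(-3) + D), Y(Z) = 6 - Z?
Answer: 3218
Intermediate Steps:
V(l) = -3 + l
x = 26 (x = 156/(-3 + 9) = 156/6 = 156*(⅙) = 26)
R(D) = D*(9 + D) (R(D) = D*((6 - 1*(-3)) + D) = D*((6 + 3) + D) = D*(9 + D))
x + 6*R(19) = 26 + 6*(19*(9 + 19)) = 26 + 6*(19*28) = 26 + 6*532 = 26 + 3192 = 3218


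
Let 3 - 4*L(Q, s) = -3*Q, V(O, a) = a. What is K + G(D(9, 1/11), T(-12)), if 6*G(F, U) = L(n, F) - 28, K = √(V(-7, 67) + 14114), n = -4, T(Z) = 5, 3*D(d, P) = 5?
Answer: -121/24 + √14181 ≈ 114.04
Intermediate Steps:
D(d, P) = 5/3 (D(d, P) = (⅓)*5 = 5/3)
L(Q, s) = ¾ + 3*Q/4 (L(Q, s) = ¾ - (-3)*Q/4 = ¾ + 3*Q/4)
K = √14181 (K = √(67 + 14114) = √14181 ≈ 119.08)
G(F, U) = -121/24 (G(F, U) = ((¾ + (¾)*(-4)) - 28)/6 = ((¾ - 3) - 28)/6 = (-9/4 - 28)/6 = (⅙)*(-121/4) = -121/24)
K + G(D(9, 1/11), T(-12)) = √14181 - 121/24 = -121/24 + √14181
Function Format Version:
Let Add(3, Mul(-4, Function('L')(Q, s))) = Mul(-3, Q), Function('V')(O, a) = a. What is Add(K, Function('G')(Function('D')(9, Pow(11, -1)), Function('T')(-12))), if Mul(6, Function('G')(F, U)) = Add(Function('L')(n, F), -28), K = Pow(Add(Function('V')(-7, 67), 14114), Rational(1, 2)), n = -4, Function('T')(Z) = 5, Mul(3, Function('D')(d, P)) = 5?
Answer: Add(Rational(-121, 24), Pow(14181, Rational(1, 2))) ≈ 114.04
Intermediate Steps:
Function('D')(d, P) = Rational(5, 3) (Function('D')(d, P) = Mul(Rational(1, 3), 5) = Rational(5, 3))
Function('L')(Q, s) = Add(Rational(3, 4), Mul(Rational(3, 4), Q)) (Function('L')(Q, s) = Add(Rational(3, 4), Mul(Rational(-1, 4), Mul(-3, Q))) = Add(Rational(3, 4), Mul(Rational(3, 4), Q)))
K = Pow(14181, Rational(1, 2)) (K = Pow(Add(67, 14114), Rational(1, 2)) = Pow(14181, Rational(1, 2)) ≈ 119.08)
Function('G')(F, U) = Rational(-121, 24) (Function('G')(F, U) = Mul(Rational(1, 6), Add(Add(Rational(3, 4), Mul(Rational(3, 4), -4)), -28)) = Mul(Rational(1, 6), Add(Add(Rational(3, 4), -3), -28)) = Mul(Rational(1, 6), Add(Rational(-9, 4), -28)) = Mul(Rational(1, 6), Rational(-121, 4)) = Rational(-121, 24))
Add(K, Function('G')(Function('D')(9, Pow(11, -1)), Function('T')(-12))) = Add(Pow(14181, Rational(1, 2)), Rational(-121, 24)) = Add(Rational(-121, 24), Pow(14181, Rational(1, 2)))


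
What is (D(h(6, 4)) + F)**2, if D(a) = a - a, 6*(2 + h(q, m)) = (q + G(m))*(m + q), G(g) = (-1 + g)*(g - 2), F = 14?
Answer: 196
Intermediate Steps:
G(g) = (-1 + g)*(-2 + g)
h(q, m) = -2 + (m + q)*(2 + q + m**2 - 3*m)/6 (h(q, m) = -2 + ((q + (2 + m**2 - 3*m))*(m + q))/6 = -2 + ((2 + q + m**2 - 3*m)*(m + q))/6 = -2 + ((m + q)*(2 + q + m**2 - 3*m))/6 = -2 + (m + q)*(2 + q + m**2 - 3*m)/6)
D(a) = 0
(D(h(6, 4)) + F)**2 = (0 + 14)**2 = 14**2 = 196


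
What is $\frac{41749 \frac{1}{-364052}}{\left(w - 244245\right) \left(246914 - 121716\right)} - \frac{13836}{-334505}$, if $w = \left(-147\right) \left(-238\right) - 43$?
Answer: $\frac{131991129155207084957}{3191073478851626210960} \approx 0.041363$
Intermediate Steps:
$w = 34943$ ($w = 34986 - 43 = 34943$)
$\frac{41749 \frac{1}{-364052}}{\left(w - 244245\right) \left(246914 - 121716\right)} - \frac{13836}{-334505} = \frac{41749 \frac{1}{-364052}}{\left(34943 - 244245\right) \left(246914 - 121716\right)} - \frac{13836}{-334505} = \frac{41749 \left(- \frac{1}{364052}\right)}{\left(-209302\right) 125198} - - \frac{13836}{334505} = - \frac{41749}{364052 \left(-26204191796\right)} + \frac{13836}{334505} = \left(- \frac{41749}{364052}\right) \left(- \frac{1}{26204191796}\right) + \frac{13836}{334505} = \frac{41749}{9539688431717392} + \frac{13836}{334505} = \frac{131991129155207084957}{3191073478851626210960}$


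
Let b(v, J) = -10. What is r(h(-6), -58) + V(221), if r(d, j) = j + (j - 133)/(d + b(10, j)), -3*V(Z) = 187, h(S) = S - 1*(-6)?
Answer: -3037/30 ≈ -101.23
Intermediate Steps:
h(S) = 6 + S (h(S) = S + 6 = 6 + S)
V(Z) = -187/3 (V(Z) = -⅓*187 = -187/3)
r(d, j) = j + (-133 + j)/(-10 + d) (r(d, j) = j + (j - 133)/(d - 10) = j + (-133 + j)/(-10 + d))
r(h(-6), -58) + V(221) = (-133 - 9*(-58) + (6 - 6)*(-58))/(-10 + (6 - 6)) - 187/3 = (-133 + 522 + 0*(-58))/(-10 + 0) - 187/3 = (-133 + 522 + 0)/(-10) - 187/3 = -⅒*389 - 187/3 = -389/10 - 187/3 = -3037/30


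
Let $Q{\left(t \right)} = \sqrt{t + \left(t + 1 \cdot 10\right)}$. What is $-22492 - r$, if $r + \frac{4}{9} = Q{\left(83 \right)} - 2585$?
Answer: $- \frac{179159}{9} - 4 \sqrt{11} \approx -19920.0$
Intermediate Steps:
$Q{\left(t \right)} = \sqrt{10 + 2 t}$ ($Q{\left(t \right)} = \sqrt{t + \left(t + 10\right)} = \sqrt{t + \left(10 + t\right)} = \sqrt{10 + 2 t}$)
$r = - \frac{23269}{9} + 4 \sqrt{11}$ ($r = - \frac{4}{9} - \left(2585 - \sqrt{10 + 2 \cdot 83}\right) = - \frac{4}{9} - \left(2585 - \sqrt{10 + 166}\right) = - \frac{4}{9} - \left(2585 - \sqrt{176}\right) = - \frac{4}{9} - \left(2585 - 4 \sqrt{11}\right) = - \frac{23269}{9} + 4 \sqrt{11} \approx -2572.2$)
$-22492 - r = -22492 - \left(- \frac{23269}{9} + 4 \sqrt{11}\right) = -22492 + \left(\frac{23269}{9} - 4 \sqrt{11}\right) = - \frac{179159}{9} - 4 \sqrt{11}$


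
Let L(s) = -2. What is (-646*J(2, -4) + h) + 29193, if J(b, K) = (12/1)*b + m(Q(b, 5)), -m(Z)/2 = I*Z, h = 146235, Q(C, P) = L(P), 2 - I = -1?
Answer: 152172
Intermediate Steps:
I = 3 (I = 2 - 1*(-1) = 2 + 1 = 3)
Q(C, P) = -2
m(Z) = -6*Z
J(b, K) = 12 + 12*b (J(b, K) = (12/1)*b - 6*(-2) = (12*1)*b + 12 = 12*b + 12 = 12 + 12*b)
(-646*J(2, -4) + h) + 29193 = (-646*(12 + 12*2) + 146235) + 29193 = (-646*(12 + 24) + 146235) + 29193 = (-646*36 + 146235) + 29193 = (-23256 + 146235) + 29193 = 122979 + 29193 = 152172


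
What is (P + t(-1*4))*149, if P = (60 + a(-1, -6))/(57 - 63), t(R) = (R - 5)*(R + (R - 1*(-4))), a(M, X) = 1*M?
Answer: 23393/6 ≈ 3898.8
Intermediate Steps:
a(M, X) = M
t(R) = (-5 + R)*(4 + 2*R) (t(R) = (-5 + R)*(R + (R + 4)) = (-5 + R)*(R + (4 + R)) = (-5 + R)*(4 + 2*R))
P = -59/6 (P = (60 - 1)/(57 - 63) = 59/(-6) = 59*(-1/6) = -59/6 ≈ -9.8333)
(P + t(-1*4))*149 = (-59/6 + (-20 - (-6)*4 + 2*(-1*4)**2))*149 = (-59/6 + (-20 - 6*(-4) + 2*(-4)**2))*149 = (-59/6 + (-20 + 24 + 2*16))*149 = (-59/6 + (-20 + 24 + 32))*149 = (-59/6 + 36)*149 = (157/6)*149 = 23393/6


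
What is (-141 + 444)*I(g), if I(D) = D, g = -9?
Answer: -2727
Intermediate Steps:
(-141 + 444)*I(g) = (-141 + 444)*(-9) = 303*(-9) = -2727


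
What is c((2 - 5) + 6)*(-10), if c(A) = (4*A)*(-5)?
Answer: 600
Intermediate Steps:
c(A) = -20*A
c((2 - 5) + 6)*(-10) = -20*((2 - 5) + 6)*(-10) = -20*(-3 + 6)*(-10) = -20*3*(-10) = -60*(-10) = 600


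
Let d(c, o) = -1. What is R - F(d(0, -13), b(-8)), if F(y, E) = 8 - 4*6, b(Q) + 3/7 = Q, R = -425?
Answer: -409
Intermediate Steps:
b(Q) = -3/7 + Q
F(y, E) = -16 (F(y, E) = 8 - 24 = -16)
R - F(d(0, -13), b(-8)) = -425 - 1*(-16) = -425 + 16 = -409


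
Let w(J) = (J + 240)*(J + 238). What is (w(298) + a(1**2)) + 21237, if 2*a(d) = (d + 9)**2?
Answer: 309655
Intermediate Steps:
a(d) = (9 + d)**2/2 (a(d) = (d + 9)**2/2 = (9 + d)**2/2)
w(J) = (238 + J)*(240 + J) (w(J) = (240 + J)*(238 + J) = (238 + J)*(240 + J))
(w(298) + a(1**2)) + 21237 = ((57120 + 298**2 + 478*298) + (9 + 1**2)**2/2) + 21237 = ((57120 + 88804 + 142444) + (9 + 1)**2/2) + 21237 = (288368 + (1/2)*10**2) + 21237 = (288368 + (1/2)*100) + 21237 = (288368 + 50) + 21237 = 288418 + 21237 = 309655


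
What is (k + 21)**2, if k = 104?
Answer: 15625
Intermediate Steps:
(k + 21)**2 = (104 + 21)**2 = 125**2 = 15625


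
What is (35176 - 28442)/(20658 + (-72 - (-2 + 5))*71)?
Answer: 6734/15333 ≈ 0.43918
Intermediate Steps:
(35176 - 28442)/(20658 + (-72 - (-2 + 5))*71) = 6734/(20658 + (-72 - 1*3)*71) = 6734/(20658 + (-72 - 3)*71) = 6734/(20658 - 75*71) = 6734/(20658 - 5325) = 6734/15333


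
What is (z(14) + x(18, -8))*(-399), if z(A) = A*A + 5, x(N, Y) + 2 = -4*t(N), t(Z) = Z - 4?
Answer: -57057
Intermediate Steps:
t(Z) = -4 + Z
x(N, Y) = 14 - 4*N (x(N, Y) = -2 - 4*(-4 + N) = -2 + (16 - 4*N) = 14 - 4*N)
z(A) = 5 + A² (z(A) = A² + 5 = 5 + A²)
(z(14) + x(18, -8))*(-399) = ((5 + 14²) + (14 - 4*18))*(-399) = ((5 + 196) + (14 - 72))*(-399) = (201 - 58)*(-399) = 143*(-399) = -57057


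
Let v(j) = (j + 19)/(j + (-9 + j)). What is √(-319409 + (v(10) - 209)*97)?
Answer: I*√41070579/11 ≈ 582.6*I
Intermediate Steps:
v(j) = (19 + j)/(-9 + 2*j)
√(-319409 + (v(10) - 209)*97) = √(-319409 + ((19 + 10)/(-9 + 2*10) - 209)*97) = √(-319409 + (29/(-9 + 20) - 209)*97) = √(-319409 + (29/11 - 209)*97) = √(-319409 - 2270/11*97) = √(-319409 - 220190/11) = √(-3733689/11) = I*√41070579/11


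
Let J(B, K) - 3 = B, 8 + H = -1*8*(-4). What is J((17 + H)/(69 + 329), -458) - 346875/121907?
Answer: 12498895/48518986 ≈ 0.25761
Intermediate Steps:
H = 24 (H = -8 - 1*8*(-4) = -8 - 8*(-4) = -8 + 32 = 24)
J(B, K) = 3 + B
J((17 + H)/(69 + 329), -458) - 346875/121907 = (3 + (17 + 24)/(69 + 329)) - 346875/121907 = (3 + 41/398) - 346875*1/121907 = (3 + 41*(1/398)) - 346875/121907 = (3 + 41/398) - 346875/121907 = 1235/398 - 346875/121907 = 12498895/48518986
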